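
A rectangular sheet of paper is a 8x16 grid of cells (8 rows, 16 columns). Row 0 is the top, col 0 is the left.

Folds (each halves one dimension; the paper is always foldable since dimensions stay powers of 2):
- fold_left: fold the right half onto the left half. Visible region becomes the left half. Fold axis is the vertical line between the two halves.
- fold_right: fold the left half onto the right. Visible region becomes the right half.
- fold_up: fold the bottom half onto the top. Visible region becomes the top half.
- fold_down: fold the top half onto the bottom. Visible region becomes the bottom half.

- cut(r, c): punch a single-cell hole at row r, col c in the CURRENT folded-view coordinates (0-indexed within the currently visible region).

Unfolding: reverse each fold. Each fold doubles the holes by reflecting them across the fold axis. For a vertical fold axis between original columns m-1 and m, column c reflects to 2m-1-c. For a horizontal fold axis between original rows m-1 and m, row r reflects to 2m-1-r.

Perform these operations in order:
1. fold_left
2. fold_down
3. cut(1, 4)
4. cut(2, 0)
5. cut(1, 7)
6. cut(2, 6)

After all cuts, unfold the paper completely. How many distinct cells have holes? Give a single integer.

Answer: 16

Derivation:
Op 1 fold_left: fold axis v@8; visible region now rows[0,8) x cols[0,8) = 8x8
Op 2 fold_down: fold axis h@4; visible region now rows[4,8) x cols[0,8) = 4x8
Op 3 cut(1, 4): punch at orig (5,4); cuts so far [(5, 4)]; region rows[4,8) x cols[0,8) = 4x8
Op 4 cut(2, 0): punch at orig (6,0); cuts so far [(5, 4), (6, 0)]; region rows[4,8) x cols[0,8) = 4x8
Op 5 cut(1, 7): punch at orig (5,7); cuts so far [(5, 4), (5, 7), (6, 0)]; region rows[4,8) x cols[0,8) = 4x8
Op 6 cut(2, 6): punch at orig (6,6); cuts so far [(5, 4), (5, 7), (6, 0), (6, 6)]; region rows[4,8) x cols[0,8) = 4x8
Unfold 1 (reflect across h@4): 8 holes -> [(1, 0), (1, 6), (2, 4), (2, 7), (5, 4), (5, 7), (6, 0), (6, 6)]
Unfold 2 (reflect across v@8): 16 holes -> [(1, 0), (1, 6), (1, 9), (1, 15), (2, 4), (2, 7), (2, 8), (2, 11), (5, 4), (5, 7), (5, 8), (5, 11), (6, 0), (6, 6), (6, 9), (6, 15)]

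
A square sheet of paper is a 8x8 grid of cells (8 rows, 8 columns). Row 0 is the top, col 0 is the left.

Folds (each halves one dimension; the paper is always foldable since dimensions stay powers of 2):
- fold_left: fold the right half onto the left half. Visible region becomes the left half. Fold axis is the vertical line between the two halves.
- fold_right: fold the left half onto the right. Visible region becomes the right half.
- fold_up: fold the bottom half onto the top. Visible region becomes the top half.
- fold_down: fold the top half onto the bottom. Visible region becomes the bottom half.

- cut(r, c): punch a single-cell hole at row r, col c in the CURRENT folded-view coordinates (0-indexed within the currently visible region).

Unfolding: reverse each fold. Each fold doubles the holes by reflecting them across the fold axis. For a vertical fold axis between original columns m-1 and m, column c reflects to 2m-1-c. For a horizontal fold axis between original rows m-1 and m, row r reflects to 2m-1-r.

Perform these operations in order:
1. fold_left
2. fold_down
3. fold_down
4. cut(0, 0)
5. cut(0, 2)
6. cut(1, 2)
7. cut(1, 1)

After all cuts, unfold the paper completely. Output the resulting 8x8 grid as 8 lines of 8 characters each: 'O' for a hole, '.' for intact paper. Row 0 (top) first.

Answer: .OO..OO.
O.O..O.O
O.O..O.O
.OO..OO.
.OO..OO.
O.O..O.O
O.O..O.O
.OO..OO.

Derivation:
Op 1 fold_left: fold axis v@4; visible region now rows[0,8) x cols[0,4) = 8x4
Op 2 fold_down: fold axis h@4; visible region now rows[4,8) x cols[0,4) = 4x4
Op 3 fold_down: fold axis h@6; visible region now rows[6,8) x cols[0,4) = 2x4
Op 4 cut(0, 0): punch at orig (6,0); cuts so far [(6, 0)]; region rows[6,8) x cols[0,4) = 2x4
Op 5 cut(0, 2): punch at orig (6,2); cuts so far [(6, 0), (6, 2)]; region rows[6,8) x cols[0,4) = 2x4
Op 6 cut(1, 2): punch at orig (7,2); cuts so far [(6, 0), (6, 2), (7, 2)]; region rows[6,8) x cols[0,4) = 2x4
Op 7 cut(1, 1): punch at orig (7,1); cuts so far [(6, 0), (6, 2), (7, 1), (7, 2)]; region rows[6,8) x cols[0,4) = 2x4
Unfold 1 (reflect across h@6): 8 holes -> [(4, 1), (4, 2), (5, 0), (5, 2), (6, 0), (6, 2), (7, 1), (7, 2)]
Unfold 2 (reflect across h@4): 16 holes -> [(0, 1), (0, 2), (1, 0), (1, 2), (2, 0), (2, 2), (3, 1), (3, 2), (4, 1), (4, 2), (5, 0), (5, 2), (6, 0), (6, 2), (7, 1), (7, 2)]
Unfold 3 (reflect across v@4): 32 holes -> [(0, 1), (0, 2), (0, 5), (0, 6), (1, 0), (1, 2), (1, 5), (1, 7), (2, 0), (2, 2), (2, 5), (2, 7), (3, 1), (3, 2), (3, 5), (3, 6), (4, 1), (4, 2), (4, 5), (4, 6), (5, 0), (5, 2), (5, 5), (5, 7), (6, 0), (6, 2), (6, 5), (6, 7), (7, 1), (7, 2), (7, 5), (7, 6)]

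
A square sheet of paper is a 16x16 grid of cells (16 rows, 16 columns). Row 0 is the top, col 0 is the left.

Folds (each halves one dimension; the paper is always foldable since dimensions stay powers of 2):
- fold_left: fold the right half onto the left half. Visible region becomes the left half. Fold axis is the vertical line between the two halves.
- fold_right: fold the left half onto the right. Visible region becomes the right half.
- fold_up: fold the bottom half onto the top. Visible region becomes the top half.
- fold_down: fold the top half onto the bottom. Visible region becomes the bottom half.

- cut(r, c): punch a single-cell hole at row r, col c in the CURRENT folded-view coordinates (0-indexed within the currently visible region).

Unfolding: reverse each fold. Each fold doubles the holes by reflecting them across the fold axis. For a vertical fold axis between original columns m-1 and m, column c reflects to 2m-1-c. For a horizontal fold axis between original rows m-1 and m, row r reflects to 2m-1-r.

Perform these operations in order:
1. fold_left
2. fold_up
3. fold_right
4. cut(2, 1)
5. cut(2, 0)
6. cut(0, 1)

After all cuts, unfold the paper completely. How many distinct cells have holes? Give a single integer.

Answer: 24

Derivation:
Op 1 fold_left: fold axis v@8; visible region now rows[0,16) x cols[0,8) = 16x8
Op 2 fold_up: fold axis h@8; visible region now rows[0,8) x cols[0,8) = 8x8
Op 3 fold_right: fold axis v@4; visible region now rows[0,8) x cols[4,8) = 8x4
Op 4 cut(2, 1): punch at orig (2,5); cuts so far [(2, 5)]; region rows[0,8) x cols[4,8) = 8x4
Op 5 cut(2, 0): punch at orig (2,4); cuts so far [(2, 4), (2, 5)]; region rows[0,8) x cols[4,8) = 8x4
Op 6 cut(0, 1): punch at orig (0,5); cuts so far [(0, 5), (2, 4), (2, 5)]; region rows[0,8) x cols[4,8) = 8x4
Unfold 1 (reflect across v@4): 6 holes -> [(0, 2), (0, 5), (2, 2), (2, 3), (2, 4), (2, 5)]
Unfold 2 (reflect across h@8): 12 holes -> [(0, 2), (0, 5), (2, 2), (2, 3), (2, 4), (2, 5), (13, 2), (13, 3), (13, 4), (13, 5), (15, 2), (15, 5)]
Unfold 3 (reflect across v@8): 24 holes -> [(0, 2), (0, 5), (0, 10), (0, 13), (2, 2), (2, 3), (2, 4), (2, 5), (2, 10), (2, 11), (2, 12), (2, 13), (13, 2), (13, 3), (13, 4), (13, 5), (13, 10), (13, 11), (13, 12), (13, 13), (15, 2), (15, 5), (15, 10), (15, 13)]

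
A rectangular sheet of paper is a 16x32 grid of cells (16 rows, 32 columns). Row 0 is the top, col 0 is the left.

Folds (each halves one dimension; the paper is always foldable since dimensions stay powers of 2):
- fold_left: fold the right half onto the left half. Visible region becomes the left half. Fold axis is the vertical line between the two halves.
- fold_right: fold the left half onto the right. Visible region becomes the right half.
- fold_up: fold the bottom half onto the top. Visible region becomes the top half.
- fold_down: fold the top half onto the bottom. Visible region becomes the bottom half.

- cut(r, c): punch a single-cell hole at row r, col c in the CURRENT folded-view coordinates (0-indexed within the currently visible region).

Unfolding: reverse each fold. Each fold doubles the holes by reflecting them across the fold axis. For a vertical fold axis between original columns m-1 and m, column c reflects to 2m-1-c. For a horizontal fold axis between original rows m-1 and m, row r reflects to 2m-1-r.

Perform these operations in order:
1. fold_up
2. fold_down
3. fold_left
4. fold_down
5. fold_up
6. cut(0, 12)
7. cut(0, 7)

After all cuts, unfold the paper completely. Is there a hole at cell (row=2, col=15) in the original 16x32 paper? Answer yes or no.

Op 1 fold_up: fold axis h@8; visible region now rows[0,8) x cols[0,32) = 8x32
Op 2 fold_down: fold axis h@4; visible region now rows[4,8) x cols[0,32) = 4x32
Op 3 fold_left: fold axis v@16; visible region now rows[4,8) x cols[0,16) = 4x16
Op 4 fold_down: fold axis h@6; visible region now rows[6,8) x cols[0,16) = 2x16
Op 5 fold_up: fold axis h@7; visible region now rows[6,7) x cols[0,16) = 1x16
Op 6 cut(0, 12): punch at orig (6,12); cuts so far [(6, 12)]; region rows[6,7) x cols[0,16) = 1x16
Op 7 cut(0, 7): punch at orig (6,7); cuts so far [(6, 7), (6, 12)]; region rows[6,7) x cols[0,16) = 1x16
Unfold 1 (reflect across h@7): 4 holes -> [(6, 7), (6, 12), (7, 7), (7, 12)]
Unfold 2 (reflect across h@6): 8 holes -> [(4, 7), (4, 12), (5, 7), (5, 12), (6, 7), (6, 12), (7, 7), (7, 12)]
Unfold 3 (reflect across v@16): 16 holes -> [(4, 7), (4, 12), (4, 19), (4, 24), (5, 7), (5, 12), (5, 19), (5, 24), (6, 7), (6, 12), (6, 19), (6, 24), (7, 7), (7, 12), (7, 19), (7, 24)]
Unfold 4 (reflect across h@4): 32 holes -> [(0, 7), (0, 12), (0, 19), (0, 24), (1, 7), (1, 12), (1, 19), (1, 24), (2, 7), (2, 12), (2, 19), (2, 24), (3, 7), (3, 12), (3, 19), (3, 24), (4, 7), (4, 12), (4, 19), (4, 24), (5, 7), (5, 12), (5, 19), (5, 24), (6, 7), (6, 12), (6, 19), (6, 24), (7, 7), (7, 12), (7, 19), (7, 24)]
Unfold 5 (reflect across h@8): 64 holes -> [(0, 7), (0, 12), (0, 19), (0, 24), (1, 7), (1, 12), (1, 19), (1, 24), (2, 7), (2, 12), (2, 19), (2, 24), (3, 7), (3, 12), (3, 19), (3, 24), (4, 7), (4, 12), (4, 19), (4, 24), (5, 7), (5, 12), (5, 19), (5, 24), (6, 7), (6, 12), (6, 19), (6, 24), (7, 7), (7, 12), (7, 19), (7, 24), (8, 7), (8, 12), (8, 19), (8, 24), (9, 7), (9, 12), (9, 19), (9, 24), (10, 7), (10, 12), (10, 19), (10, 24), (11, 7), (11, 12), (11, 19), (11, 24), (12, 7), (12, 12), (12, 19), (12, 24), (13, 7), (13, 12), (13, 19), (13, 24), (14, 7), (14, 12), (14, 19), (14, 24), (15, 7), (15, 12), (15, 19), (15, 24)]
Holes: [(0, 7), (0, 12), (0, 19), (0, 24), (1, 7), (1, 12), (1, 19), (1, 24), (2, 7), (2, 12), (2, 19), (2, 24), (3, 7), (3, 12), (3, 19), (3, 24), (4, 7), (4, 12), (4, 19), (4, 24), (5, 7), (5, 12), (5, 19), (5, 24), (6, 7), (6, 12), (6, 19), (6, 24), (7, 7), (7, 12), (7, 19), (7, 24), (8, 7), (8, 12), (8, 19), (8, 24), (9, 7), (9, 12), (9, 19), (9, 24), (10, 7), (10, 12), (10, 19), (10, 24), (11, 7), (11, 12), (11, 19), (11, 24), (12, 7), (12, 12), (12, 19), (12, 24), (13, 7), (13, 12), (13, 19), (13, 24), (14, 7), (14, 12), (14, 19), (14, 24), (15, 7), (15, 12), (15, 19), (15, 24)]

Answer: no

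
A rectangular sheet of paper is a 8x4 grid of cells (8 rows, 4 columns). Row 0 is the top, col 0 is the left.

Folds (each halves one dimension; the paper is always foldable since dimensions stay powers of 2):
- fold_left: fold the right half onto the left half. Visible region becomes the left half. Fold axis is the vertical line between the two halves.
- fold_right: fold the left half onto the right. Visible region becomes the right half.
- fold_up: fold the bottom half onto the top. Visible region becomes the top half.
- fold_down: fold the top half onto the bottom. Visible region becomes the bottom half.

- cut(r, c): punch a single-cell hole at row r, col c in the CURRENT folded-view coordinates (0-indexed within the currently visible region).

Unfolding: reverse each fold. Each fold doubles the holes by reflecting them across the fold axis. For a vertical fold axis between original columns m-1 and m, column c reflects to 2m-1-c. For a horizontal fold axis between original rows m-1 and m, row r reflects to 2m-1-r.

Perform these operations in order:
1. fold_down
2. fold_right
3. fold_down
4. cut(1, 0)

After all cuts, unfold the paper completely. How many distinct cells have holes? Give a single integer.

Op 1 fold_down: fold axis h@4; visible region now rows[4,8) x cols[0,4) = 4x4
Op 2 fold_right: fold axis v@2; visible region now rows[4,8) x cols[2,4) = 4x2
Op 3 fold_down: fold axis h@6; visible region now rows[6,8) x cols[2,4) = 2x2
Op 4 cut(1, 0): punch at orig (7,2); cuts so far [(7, 2)]; region rows[6,8) x cols[2,4) = 2x2
Unfold 1 (reflect across h@6): 2 holes -> [(4, 2), (7, 2)]
Unfold 2 (reflect across v@2): 4 holes -> [(4, 1), (4, 2), (7, 1), (7, 2)]
Unfold 3 (reflect across h@4): 8 holes -> [(0, 1), (0, 2), (3, 1), (3, 2), (4, 1), (4, 2), (7, 1), (7, 2)]

Answer: 8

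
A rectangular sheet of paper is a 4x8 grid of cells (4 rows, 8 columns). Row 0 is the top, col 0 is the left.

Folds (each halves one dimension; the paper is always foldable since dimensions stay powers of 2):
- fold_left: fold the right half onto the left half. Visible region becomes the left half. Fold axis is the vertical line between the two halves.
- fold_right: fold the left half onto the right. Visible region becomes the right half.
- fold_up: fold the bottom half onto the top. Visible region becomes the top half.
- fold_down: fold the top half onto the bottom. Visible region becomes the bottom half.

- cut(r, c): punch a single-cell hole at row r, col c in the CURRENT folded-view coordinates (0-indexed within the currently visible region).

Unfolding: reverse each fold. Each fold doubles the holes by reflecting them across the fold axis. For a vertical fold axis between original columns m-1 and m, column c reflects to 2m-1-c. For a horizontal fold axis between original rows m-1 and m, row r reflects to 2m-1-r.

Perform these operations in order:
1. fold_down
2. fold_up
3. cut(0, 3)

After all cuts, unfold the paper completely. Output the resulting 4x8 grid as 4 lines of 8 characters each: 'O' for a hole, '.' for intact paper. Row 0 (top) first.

Op 1 fold_down: fold axis h@2; visible region now rows[2,4) x cols[0,8) = 2x8
Op 2 fold_up: fold axis h@3; visible region now rows[2,3) x cols[0,8) = 1x8
Op 3 cut(0, 3): punch at orig (2,3); cuts so far [(2, 3)]; region rows[2,3) x cols[0,8) = 1x8
Unfold 1 (reflect across h@3): 2 holes -> [(2, 3), (3, 3)]
Unfold 2 (reflect across h@2): 4 holes -> [(0, 3), (1, 3), (2, 3), (3, 3)]

Answer: ...O....
...O....
...O....
...O....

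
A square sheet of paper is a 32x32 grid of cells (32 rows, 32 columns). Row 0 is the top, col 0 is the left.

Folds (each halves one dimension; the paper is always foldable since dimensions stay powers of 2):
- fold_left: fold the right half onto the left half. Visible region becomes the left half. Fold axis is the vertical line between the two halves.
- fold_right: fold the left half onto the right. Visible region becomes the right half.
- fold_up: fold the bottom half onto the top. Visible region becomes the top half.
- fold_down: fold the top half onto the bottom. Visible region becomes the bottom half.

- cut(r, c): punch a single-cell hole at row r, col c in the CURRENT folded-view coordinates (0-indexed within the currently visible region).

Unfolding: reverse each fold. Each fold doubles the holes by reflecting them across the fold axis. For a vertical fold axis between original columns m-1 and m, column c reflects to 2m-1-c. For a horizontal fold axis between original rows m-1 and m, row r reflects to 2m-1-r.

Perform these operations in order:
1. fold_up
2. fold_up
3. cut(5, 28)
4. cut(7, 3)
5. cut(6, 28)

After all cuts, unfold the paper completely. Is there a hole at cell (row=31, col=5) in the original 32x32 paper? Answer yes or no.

Answer: no

Derivation:
Op 1 fold_up: fold axis h@16; visible region now rows[0,16) x cols[0,32) = 16x32
Op 2 fold_up: fold axis h@8; visible region now rows[0,8) x cols[0,32) = 8x32
Op 3 cut(5, 28): punch at orig (5,28); cuts so far [(5, 28)]; region rows[0,8) x cols[0,32) = 8x32
Op 4 cut(7, 3): punch at orig (7,3); cuts so far [(5, 28), (7, 3)]; region rows[0,8) x cols[0,32) = 8x32
Op 5 cut(6, 28): punch at orig (6,28); cuts so far [(5, 28), (6, 28), (7, 3)]; region rows[0,8) x cols[0,32) = 8x32
Unfold 1 (reflect across h@8): 6 holes -> [(5, 28), (6, 28), (7, 3), (8, 3), (9, 28), (10, 28)]
Unfold 2 (reflect across h@16): 12 holes -> [(5, 28), (6, 28), (7, 3), (8, 3), (9, 28), (10, 28), (21, 28), (22, 28), (23, 3), (24, 3), (25, 28), (26, 28)]
Holes: [(5, 28), (6, 28), (7, 3), (8, 3), (9, 28), (10, 28), (21, 28), (22, 28), (23, 3), (24, 3), (25, 28), (26, 28)]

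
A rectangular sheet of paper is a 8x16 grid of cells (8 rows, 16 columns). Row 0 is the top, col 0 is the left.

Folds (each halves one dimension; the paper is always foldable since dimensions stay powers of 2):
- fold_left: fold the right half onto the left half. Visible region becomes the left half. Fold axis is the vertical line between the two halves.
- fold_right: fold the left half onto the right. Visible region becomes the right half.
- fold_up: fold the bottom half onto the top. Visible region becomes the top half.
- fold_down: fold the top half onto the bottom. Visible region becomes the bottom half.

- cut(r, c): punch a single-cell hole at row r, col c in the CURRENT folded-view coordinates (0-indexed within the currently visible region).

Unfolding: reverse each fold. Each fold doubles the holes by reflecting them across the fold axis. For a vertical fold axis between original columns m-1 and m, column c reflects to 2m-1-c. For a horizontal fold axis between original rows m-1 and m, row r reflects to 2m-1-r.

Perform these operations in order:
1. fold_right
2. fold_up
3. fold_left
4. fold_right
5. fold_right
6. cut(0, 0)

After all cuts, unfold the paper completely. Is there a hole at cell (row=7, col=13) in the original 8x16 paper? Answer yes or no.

Answer: yes

Derivation:
Op 1 fold_right: fold axis v@8; visible region now rows[0,8) x cols[8,16) = 8x8
Op 2 fold_up: fold axis h@4; visible region now rows[0,4) x cols[8,16) = 4x8
Op 3 fold_left: fold axis v@12; visible region now rows[0,4) x cols[8,12) = 4x4
Op 4 fold_right: fold axis v@10; visible region now rows[0,4) x cols[10,12) = 4x2
Op 5 fold_right: fold axis v@11; visible region now rows[0,4) x cols[11,12) = 4x1
Op 6 cut(0, 0): punch at orig (0,11); cuts so far [(0, 11)]; region rows[0,4) x cols[11,12) = 4x1
Unfold 1 (reflect across v@11): 2 holes -> [(0, 10), (0, 11)]
Unfold 2 (reflect across v@10): 4 holes -> [(0, 8), (0, 9), (0, 10), (0, 11)]
Unfold 3 (reflect across v@12): 8 holes -> [(0, 8), (0, 9), (0, 10), (0, 11), (0, 12), (0, 13), (0, 14), (0, 15)]
Unfold 4 (reflect across h@4): 16 holes -> [(0, 8), (0, 9), (0, 10), (0, 11), (0, 12), (0, 13), (0, 14), (0, 15), (7, 8), (7, 9), (7, 10), (7, 11), (7, 12), (7, 13), (7, 14), (7, 15)]
Unfold 5 (reflect across v@8): 32 holes -> [(0, 0), (0, 1), (0, 2), (0, 3), (0, 4), (0, 5), (0, 6), (0, 7), (0, 8), (0, 9), (0, 10), (0, 11), (0, 12), (0, 13), (0, 14), (0, 15), (7, 0), (7, 1), (7, 2), (7, 3), (7, 4), (7, 5), (7, 6), (7, 7), (7, 8), (7, 9), (7, 10), (7, 11), (7, 12), (7, 13), (7, 14), (7, 15)]
Holes: [(0, 0), (0, 1), (0, 2), (0, 3), (0, 4), (0, 5), (0, 6), (0, 7), (0, 8), (0, 9), (0, 10), (0, 11), (0, 12), (0, 13), (0, 14), (0, 15), (7, 0), (7, 1), (7, 2), (7, 3), (7, 4), (7, 5), (7, 6), (7, 7), (7, 8), (7, 9), (7, 10), (7, 11), (7, 12), (7, 13), (7, 14), (7, 15)]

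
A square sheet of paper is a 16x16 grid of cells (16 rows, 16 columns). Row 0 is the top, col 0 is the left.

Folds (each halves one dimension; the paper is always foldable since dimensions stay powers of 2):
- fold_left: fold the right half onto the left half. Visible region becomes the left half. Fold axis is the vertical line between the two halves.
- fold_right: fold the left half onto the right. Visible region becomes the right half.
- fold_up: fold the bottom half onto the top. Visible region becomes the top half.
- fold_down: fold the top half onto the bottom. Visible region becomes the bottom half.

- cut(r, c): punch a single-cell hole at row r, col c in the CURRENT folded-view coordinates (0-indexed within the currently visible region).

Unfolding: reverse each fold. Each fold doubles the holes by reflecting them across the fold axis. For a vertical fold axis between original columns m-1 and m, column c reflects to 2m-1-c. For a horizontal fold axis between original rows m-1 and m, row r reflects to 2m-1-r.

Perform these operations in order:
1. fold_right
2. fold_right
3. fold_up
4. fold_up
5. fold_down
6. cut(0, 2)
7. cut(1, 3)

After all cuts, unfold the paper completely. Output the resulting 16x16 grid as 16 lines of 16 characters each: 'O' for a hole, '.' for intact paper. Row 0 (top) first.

Answer: O......OO......O
.O....O..O....O.
.O....O..O....O.
O......OO......O
O......OO......O
.O....O..O....O.
.O....O..O....O.
O......OO......O
O......OO......O
.O....O..O....O.
.O....O..O....O.
O......OO......O
O......OO......O
.O....O..O....O.
.O....O..O....O.
O......OO......O

Derivation:
Op 1 fold_right: fold axis v@8; visible region now rows[0,16) x cols[8,16) = 16x8
Op 2 fold_right: fold axis v@12; visible region now rows[0,16) x cols[12,16) = 16x4
Op 3 fold_up: fold axis h@8; visible region now rows[0,8) x cols[12,16) = 8x4
Op 4 fold_up: fold axis h@4; visible region now rows[0,4) x cols[12,16) = 4x4
Op 5 fold_down: fold axis h@2; visible region now rows[2,4) x cols[12,16) = 2x4
Op 6 cut(0, 2): punch at orig (2,14); cuts so far [(2, 14)]; region rows[2,4) x cols[12,16) = 2x4
Op 7 cut(1, 3): punch at orig (3,15); cuts so far [(2, 14), (3, 15)]; region rows[2,4) x cols[12,16) = 2x4
Unfold 1 (reflect across h@2): 4 holes -> [(0, 15), (1, 14), (2, 14), (3, 15)]
Unfold 2 (reflect across h@4): 8 holes -> [(0, 15), (1, 14), (2, 14), (3, 15), (4, 15), (5, 14), (6, 14), (7, 15)]
Unfold 3 (reflect across h@8): 16 holes -> [(0, 15), (1, 14), (2, 14), (3, 15), (4, 15), (5, 14), (6, 14), (7, 15), (8, 15), (9, 14), (10, 14), (11, 15), (12, 15), (13, 14), (14, 14), (15, 15)]
Unfold 4 (reflect across v@12): 32 holes -> [(0, 8), (0, 15), (1, 9), (1, 14), (2, 9), (2, 14), (3, 8), (3, 15), (4, 8), (4, 15), (5, 9), (5, 14), (6, 9), (6, 14), (7, 8), (7, 15), (8, 8), (8, 15), (9, 9), (9, 14), (10, 9), (10, 14), (11, 8), (11, 15), (12, 8), (12, 15), (13, 9), (13, 14), (14, 9), (14, 14), (15, 8), (15, 15)]
Unfold 5 (reflect across v@8): 64 holes -> [(0, 0), (0, 7), (0, 8), (0, 15), (1, 1), (1, 6), (1, 9), (1, 14), (2, 1), (2, 6), (2, 9), (2, 14), (3, 0), (3, 7), (3, 8), (3, 15), (4, 0), (4, 7), (4, 8), (4, 15), (5, 1), (5, 6), (5, 9), (5, 14), (6, 1), (6, 6), (6, 9), (6, 14), (7, 0), (7, 7), (7, 8), (7, 15), (8, 0), (8, 7), (8, 8), (8, 15), (9, 1), (9, 6), (9, 9), (9, 14), (10, 1), (10, 6), (10, 9), (10, 14), (11, 0), (11, 7), (11, 8), (11, 15), (12, 0), (12, 7), (12, 8), (12, 15), (13, 1), (13, 6), (13, 9), (13, 14), (14, 1), (14, 6), (14, 9), (14, 14), (15, 0), (15, 7), (15, 8), (15, 15)]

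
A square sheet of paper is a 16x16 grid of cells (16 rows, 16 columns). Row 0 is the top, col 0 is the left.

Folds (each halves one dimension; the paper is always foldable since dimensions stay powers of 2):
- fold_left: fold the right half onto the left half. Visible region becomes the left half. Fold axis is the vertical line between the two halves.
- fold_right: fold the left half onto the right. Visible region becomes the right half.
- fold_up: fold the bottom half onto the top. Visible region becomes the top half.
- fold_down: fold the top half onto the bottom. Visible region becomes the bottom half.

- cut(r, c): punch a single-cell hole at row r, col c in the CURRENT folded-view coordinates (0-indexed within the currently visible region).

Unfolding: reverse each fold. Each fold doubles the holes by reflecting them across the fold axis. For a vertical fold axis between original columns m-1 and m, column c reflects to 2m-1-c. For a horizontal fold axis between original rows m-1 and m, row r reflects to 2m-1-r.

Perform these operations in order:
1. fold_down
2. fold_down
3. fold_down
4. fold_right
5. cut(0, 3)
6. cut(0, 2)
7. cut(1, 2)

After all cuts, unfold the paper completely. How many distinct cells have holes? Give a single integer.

Answer: 48

Derivation:
Op 1 fold_down: fold axis h@8; visible region now rows[8,16) x cols[0,16) = 8x16
Op 2 fold_down: fold axis h@12; visible region now rows[12,16) x cols[0,16) = 4x16
Op 3 fold_down: fold axis h@14; visible region now rows[14,16) x cols[0,16) = 2x16
Op 4 fold_right: fold axis v@8; visible region now rows[14,16) x cols[8,16) = 2x8
Op 5 cut(0, 3): punch at orig (14,11); cuts so far [(14, 11)]; region rows[14,16) x cols[8,16) = 2x8
Op 6 cut(0, 2): punch at orig (14,10); cuts so far [(14, 10), (14, 11)]; region rows[14,16) x cols[8,16) = 2x8
Op 7 cut(1, 2): punch at orig (15,10); cuts so far [(14, 10), (14, 11), (15, 10)]; region rows[14,16) x cols[8,16) = 2x8
Unfold 1 (reflect across v@8): 6 holes -> [(14, 4), (14, 5), (14, 10), (14, 11), (15, 5), (15, 10)]
Unfold 2 (reflect across h@14): 12 holes -> [(12, 5), (12, 10), (13, 4), (13, 5), (13, 10), (13, 11), (14, 4), (14, 5), (14, 10), (14, 11), (15, 5), (15, 10)]
Unfold 3 (reflect across h@12): 24 holes -> [(8, 5), (8, 10), (9, 4), (9, 5), (9, 10), (9, 11), (10, 4), (10, 5), (10, 10), (10, 11), (11, 5), (11, 10), (12, 5), (12, 10), (13, 4), (13, 5), (13, 10), (13, 11), (14, 4), (14, 5), (14, 10), (14, 11), (15, 5), (15, 10)]
Unfold 4 (reflect across h@8): 48 holes -> [(0, 5), (0, 10), (1, 4), (1, 5), (1, 10), (1, 11), (2, 4), (2, 5), (2, 10), (2, 11), (3, 5), (3, 10), (4, 5), (4, 10), (5, 4), (5, 5), (5, 10), (5, 11), (6, 4), (6, 5), (6, 10), (6, 11), (7, 5), (7, 10), (8, 5), (8, 10), (9, 4), (9, 5), (9, 10), (9, 11), (10, 4), (10, 5), (10, 10), (10, 11), (11, 5), (11, 10), (12, 5), (12, 10), (13, 4), (13, 5), (13, 10), (13, 11), (14, 4), (14, 5), (14, 10), (14, 11), (15, 5), (15, 10)]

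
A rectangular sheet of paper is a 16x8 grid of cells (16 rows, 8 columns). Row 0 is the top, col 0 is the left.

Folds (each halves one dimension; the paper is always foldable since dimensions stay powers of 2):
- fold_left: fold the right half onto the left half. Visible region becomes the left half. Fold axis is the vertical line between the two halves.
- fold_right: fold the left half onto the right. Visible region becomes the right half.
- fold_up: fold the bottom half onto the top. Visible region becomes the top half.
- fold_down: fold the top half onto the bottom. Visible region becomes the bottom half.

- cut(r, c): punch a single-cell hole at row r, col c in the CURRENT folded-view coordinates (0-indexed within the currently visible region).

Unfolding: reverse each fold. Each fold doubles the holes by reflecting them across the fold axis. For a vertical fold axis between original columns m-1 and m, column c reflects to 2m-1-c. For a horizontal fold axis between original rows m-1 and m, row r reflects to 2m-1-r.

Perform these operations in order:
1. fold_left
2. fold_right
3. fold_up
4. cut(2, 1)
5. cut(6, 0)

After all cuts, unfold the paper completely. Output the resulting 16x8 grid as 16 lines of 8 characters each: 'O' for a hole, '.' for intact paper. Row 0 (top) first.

Op 1 fold_left: fold axis v@4; visible region now rows[0,16) x cols[0,4) = 16x4
Op 2 fold_right: fold axis v@2; visible region now rows[0,16) x cols[2,4) = 16x2
Op 3 fold_up: fold axis h@8; visible region now rows[0,8) x cols[2,4) = 8x2
Op 4 cut(2, 1): punch at orig (2,3); cuts so far [(2, 3)]; region rows[0,8) x cols[2,4) = 8x2
Op 5 cut(6, 0): punch at orig (6,2); cuts so far [(2, 3), (6, 2)]; region rows[0,8) x cols[2,4) = 8x2
Unfold 1 (reflect across h@8): 4 holes -> [(2, 3), (6, 2), (9, 2), (13, 3)]
Unfold 2 (reflect across v@2): 8 holes -> [(2, 0), (2, 3), (6, 1), (6, 2), (9, 1), (9, 2), (13, 0), (13, 3)]
Unfold 3 (reflect across v@4): 16 holes -> [(2, 0), (2, 3), (2, 4), (2, 7), (6, 1), (6, 2), (6, 5), (6, 6), (9, 1), (9, 2), (9, 5), (9, 6), (13, 0), (13, 3), (13, 4), (13, 7)]

Answer: ........
........
O..OO..O
........
........
........
.OO..OO.
........
........
.OO..OO.
........
........
........
O..OO..O
........
........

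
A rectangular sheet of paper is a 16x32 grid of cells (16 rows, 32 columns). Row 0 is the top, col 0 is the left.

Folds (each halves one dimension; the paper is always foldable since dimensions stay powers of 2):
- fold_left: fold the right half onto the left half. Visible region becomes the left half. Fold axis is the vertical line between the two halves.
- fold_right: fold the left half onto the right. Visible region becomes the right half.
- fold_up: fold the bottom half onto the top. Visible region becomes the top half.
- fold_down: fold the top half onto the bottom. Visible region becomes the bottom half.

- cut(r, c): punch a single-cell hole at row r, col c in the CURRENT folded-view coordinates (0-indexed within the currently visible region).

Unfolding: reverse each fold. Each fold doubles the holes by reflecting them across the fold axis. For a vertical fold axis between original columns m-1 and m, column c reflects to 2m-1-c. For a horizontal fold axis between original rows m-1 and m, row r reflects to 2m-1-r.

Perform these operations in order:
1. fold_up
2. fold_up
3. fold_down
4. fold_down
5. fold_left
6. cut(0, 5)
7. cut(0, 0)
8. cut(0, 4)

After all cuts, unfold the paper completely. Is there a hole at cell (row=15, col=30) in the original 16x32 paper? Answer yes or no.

Answer: no

Derivation:
Op 1 fold_up: fold axis h@8; visible region now rows[0,8) x cols[0,32) = 8x32
Op 2 fold_up: fold axis h@4; visible region now rows[0,4) x cols[0,32) = 4x32
Op 3 fold_down: fold axis h@2; visible region now rows[2,4) x cols[0,32) = 2x32
Op 4 fold_down: fold axis h@3; visible region now rows[3,4) x cols[0,32) = 1x32
Op 5 fold_left: fold axis v@16; visible region now rows[3,4) x cols[0,16) = 1x16
Op 6 cut(0, 5): punch at orig (3,5); cuts so far [(3, 5)]; region rows[3,4) x cols[0,16) = 1x16
Op 7 cut(0, 0): punch at orig (3,0); cuts so far [(3, 0), (3, 5)]; region rows[3,4) x cols[0,16) = 1x16
Op 8 cut(0, 4): punch at orig (3,4); cuts so far [(3, 0), (3, 4), (3, 5)]; region rows[3,4) x cols[0,16) = 1x16
Unfold 1 (reflect across v@16): 6 holes -> [(3, 0), (3, 4), (3, 5), (3, 26), (3, 27), (3, 31)]
Unfold 2 (reflect across h@3): 12 holes -> [(2, 0), (2, 4), (2, 5), (2, 26), (2, 27), (2, 31), (3, 0), (3, 4), (3, 5), (3, 26), (3, 27), (3, 31)]
Unfold 3 (reflect across h@2): 24 holes -> [(0, 0), (0, 4), (0, 5), (0, 26), (0, 27), (0, 31), (1, 0), (1, 4), (1, 5), (1, 26), (1, 27), (1, 31), (2, 0), (2, 4), (2, 5), (2, 26), (2, 27), (2, 31), (3, 0), (3, 4), (3, 5), (3, 26), (3, 27), (3, 31)]
Unfold 4 (reflect across h@4): 48 holes -> [(0, 0), (0, 4), (0, 5), (0, 26), (0, 27), (0, 31), (1, 0), (1, 4), (1, 5), (1, 26), (1, 27), (1, 31), (2, 0), (2, 4), (2, 5), (2, 26), (2, 27), (2, 31), (3, 0), (3, 4), (3, 5), (3, 26), (3, 27), (3, 31), (4, 0), (4, 4), (4, 5), (4, 26), (4, 27), (4, 31), (5, 0), (5, 4), (5, 5), (5, 26), (5, 27), (5, 31), (6, 0), (6, 4), (6, 5), (6, 26), (6, 27), (6, 31), (7, 0), (7, 4), (7, 5), (7, 26), (7, 27), (7, 31)]
Unfold 5 (reflect across h@8): 96 holes -> [(0, 0), (0, 4), (0, 5), (0, 26), (0, 27), (0, 31), (1, 0), (1, 4), (1, 5), (1, 26), (1, 27), (1, 31), (2, 0), (2, 4), (2, 5), (2, 26), (2, 27), (2, 31), (3, 0), (3, 4), (3, 5), (3, 26), (3, 27), (3, 31), (4, 0), (4, 4), (4, 5), (4, 26), (4, 27), (4, 31), (5, 0), (5, 4), (5, 5), (5, 26), (5, 27), (5, 31), (6, 0), (6, 4), (6, 5), (6, 26), (6, 27), (6, 31), (7, 0), (7, 4), (7, 5), (7, 26), (7, 27), (7, 31), (8, 0), (8, 4), (8, 5), (8, 26), (8, 27), (8, 31), (9, 0), (9, 4), (9, 5), (9, 26), (9, 27), (9, 31), (10, 0), (10, 4), (10, 5), (10, 26), (10, 27), (10, 31), (11, 0), (11, 4), (11, 5), (11, 26), (11, 27), (11, 31), (12, 0), (12, 4), (12, 5), (12, 26), (12, 27), (12, 31), (13, 0), (13, 4), (13, 5), (13, 26), (13, 27), (13, 31), (14, 0), (14, 4), (14, 5), (14, 26), (14, 27), (14, 31), (15, 0), (15, 4), (15, 5), (15, 26), (15, 27), (15, 31)]
Holes: [(0, 0), (0, 4), (0, 5), (0, 26), (0, 27), (0, 31), (1, 0), (1, 4), (1, 5), (1, 26), (1, 27), (1, 31), (2, 0), (2, 4), (2, 5), (2, 26), (2, 27), (2, 31), (3, 0), (3, 4), (3, 5), (3, 26), (3, 27), (3, 31), (4, 0), (4, 4), (4, 5), (4, 26), (4, 27), (4, 31), (5, 0), (5, 4), (5, 5), (5, 26), (5, 27), (5, 31), (6, 0), (6, 4), (6, 5), (6, 26), (6, 27), (6, 31), (7, 0), (7, 4), (7, 5), (7, 26), (7, 27), (7, 31), (8, 0), (8, 4), (8, 5), (8, 26), (8, 27), (8, 31), (9, 0), (9, 4), (9, 5), (9, 26), (9, 27), (9, 31), (10, 0), (10, 4), (10, 5), (10, 26), (10, 27), (10, 31), (11, 0), (11, 4), (11, 5), (11, 26), (11, 27), (11, 31), (12, 0), (12, 4), (12, 5), (12, 26), (12, 27), (12, 31), (13, 0), (13, 4), (13, 5), (13, 26), (13, 27), (13, 31), (14, 0), (14, 4), (14, 5), (14, 26), (14, 27), (14, 31), (15, 0), (15, 4), (15, 5), (15, 26), (15, 27), (15, 31)]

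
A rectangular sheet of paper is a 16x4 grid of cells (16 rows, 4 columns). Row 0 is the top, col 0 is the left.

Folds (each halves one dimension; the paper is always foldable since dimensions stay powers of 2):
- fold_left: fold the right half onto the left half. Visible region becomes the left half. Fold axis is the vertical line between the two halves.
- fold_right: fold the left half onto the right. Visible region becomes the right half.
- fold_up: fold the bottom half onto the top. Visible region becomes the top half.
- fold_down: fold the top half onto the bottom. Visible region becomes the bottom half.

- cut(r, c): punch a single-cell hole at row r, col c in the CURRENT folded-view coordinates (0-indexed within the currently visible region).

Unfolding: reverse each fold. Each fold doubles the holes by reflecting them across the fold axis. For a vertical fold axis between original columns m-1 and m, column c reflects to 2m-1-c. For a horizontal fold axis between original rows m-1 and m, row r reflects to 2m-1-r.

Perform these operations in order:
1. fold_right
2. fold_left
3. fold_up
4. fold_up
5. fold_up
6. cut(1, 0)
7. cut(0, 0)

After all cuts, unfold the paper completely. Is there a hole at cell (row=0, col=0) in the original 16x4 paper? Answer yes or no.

Answer: yes

Derivation:
Op 1 fold_right: fold axis v@2; visible region now rows[0,16) x cols[2,4) = 16x2
Op 2 fold_left: fold axis v@3; visible region now rows[0,16) x cols[2,3) = 16x1
Op 3 fold_up: fold axis h@8; visible region now rows[0,8) x cols[2,3) = 8x1
Op 4 fold_up: fold axis h@4; visible region now rows[0,4) x cols[2,3) = 4x1
Op 5 fold_up: fold axis h@2; visible region now rows[0,2) x cols[2,3) = 2x1
Op 6 cut(1, 0): punch at orig (1,2); cuts so far [(1, 2)]; region rows[0,2) x cols[2,3) = 2x1
Op 7 cut(0, 0): punch at orig (0,2); cuts so far [(0, 2), (1, 2)]; region rows[0,2) x cols[2,3) = 2x1
Unfold 1 (reflect across h@2): 4 holes -> [(0, 2), (1, 2), (2, 2), (3, 2)]
Unfold 2 (reflect across h@4): 8 holes -> [(0, 2), (1, 2), (2, 2), (3, 2), (4, 2), (5, 2), (6, 2), (7, 2)]
Unfold 3 (reflect across h@8): 16 holes -> [(0, 2), (1, 2), (2, 2), (3, 2), (4, 2), (5, 2), (6, 2), (7, 2), (8, 2), (9, 2), (10, 2), (11, 2), (12, 2), (13, 2), (14, 2), (15, 2)]
Unfold 4 (reflect across v@3): 32 holes -> [(0, 2), (0, 3), (1, 2), (1, 3), (2, 2), (2, 3), (3, 2), (3, 3), (4, 2), (4, 3), (5, 2), (5, 3), (6, 2), (6, 3), (7, 2), (7, 3), (8, 2), (8, 3), (9, 2), (9, 3), (10, 2), (10, 3), (11, 2), (11, 3), (12, 2), (12, 3), (13, 2), (13, 3), (14, 2), (14, 3), (15, 2), (15, 3)]
Unfold 5 (reflect across v@2): 64 holes -> [(0, 0), (0, 1), (0, 2), (0, 3), (1, 0), (1, 1), (1, 2), (1, 3), (2, 0), (2, 1), (2, 2), (2, 3), (3, 0), (3, 1), (3, 2), (3, 3), (4, 0), (4, 1), (4, 2), (4, 3), (5, 0), (5, 1), (5, 2), (5, 3), (6, 0), (6, 1), (6, 2), (6, 3), (7, 0), (7, 1), (7, 2), (7, 3), (8, 0), (8, 1), (8, 2), (8, 3), (9, 0), (9, 1), (9, 2), (9, 3), (10, 0), (10, 1), (10, 2), (10, 3), (11, 0), (11, 1), (11, 2), (11, 3), (12, 0), (12, 1), (12, 2), (12, 3), (13, 0), (13, 1), (13, 2), (13, 3), (14, 0), (14, 1), (14, 2), (14, 3), (15, 0), (15, 1), (15, 2), (15, 3)]
Holes: [(0, 0), (0, 1), (0, 2), (0, 3), (1, 0), (1, 1), (1, 2), (1, 3), (2, 0), (2, 1), (2, 2), (2, 3), (3, 0), (3, 1), (3, 2), (3, 3), (4, 0), (4, 1), (4, 2), (4, 3), (5, 0), (5, 1), (5, 2), (5, 3), (6, 0), (6, 1), (6, 2), (6, 3), (7, 0), (7, 1), (7, 2), (7, 3), (8, 0), (8, 1), (8, 2), (8, 3), (9, 0), (9, 1), (9, 2), (9, 3), (10, 0), (10, 1), (10, 2), (10, 3), (11, 0), (11, 1), (11, 2), (11, 3), (12, 0), (12, 1), (12, 2), (12, 3), (13, 0), (13, 1), (13, 2), (13, 3), (14, 0), (14, 1), (14, 2), (14, 3), (15, 0), (15, 1), (15, 2), (15, 3)]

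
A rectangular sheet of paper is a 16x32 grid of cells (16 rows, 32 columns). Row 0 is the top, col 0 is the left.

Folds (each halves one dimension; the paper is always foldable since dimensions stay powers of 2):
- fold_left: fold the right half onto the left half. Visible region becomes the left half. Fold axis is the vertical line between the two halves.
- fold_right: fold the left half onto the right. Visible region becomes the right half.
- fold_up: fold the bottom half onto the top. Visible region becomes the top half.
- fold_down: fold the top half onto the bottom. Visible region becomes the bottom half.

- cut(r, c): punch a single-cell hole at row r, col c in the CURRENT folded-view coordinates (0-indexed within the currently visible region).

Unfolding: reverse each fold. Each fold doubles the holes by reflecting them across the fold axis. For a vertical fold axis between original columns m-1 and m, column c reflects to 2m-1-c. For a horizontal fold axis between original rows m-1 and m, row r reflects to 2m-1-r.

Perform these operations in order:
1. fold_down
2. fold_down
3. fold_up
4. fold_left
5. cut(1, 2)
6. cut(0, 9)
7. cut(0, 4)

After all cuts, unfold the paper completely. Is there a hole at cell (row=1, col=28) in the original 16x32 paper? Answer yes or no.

Op 1 fold_down: fold axis h@8; visible region now rows[8,16) x cols[0,32) = 8x32
Op 2 fold_down: fold axis h@12; visible region now rows[12,16) x cols[0,32) = 4x32
Op 3 fold_up: fold axis h@14; visible region now rows[12,14) x cols[0,32) = 2x32
Op 4 fold_left: fold axis v@16; visible region now rows[12,14) x cols[0,16) = 2x16
Op 5 cut(1, 2): punch at orig (13,2); cuts so far [(13, 2)]; region rows[12,14) x cols[0,16) = 2x16
Op 6 cut(0, 9): punch at orig (12,9); cuts so far [(12, 9), (13, 2)]; region rows[12,14) x cols[0,16) = 2x16
Op 7 cut(0, 4): punch at orig (12,4); cuts so far [(12, 4), (12, 9), (13, 2)]; region rows[12,14) x cols[0,16) = 2x16
Unfold 1 (reflect across v@16): 6 holes -> [(12, 4), (12, 9), (12, 22), (12, 27), (13, 2), (13, 29)]
Unfold 2 (reflect across h@14): 12 holes -> [(12, 4), (12, 9), (12, 22), (12, 27), (13, 2), (13, 29), (14, 2), (14, 29), (15, 4), (15, 9), (15, 22), (15, 27)]
Unfold 3 (reflect across h@12): 24 holes -> [(8, 4), (8, 9), (8, 22), (8, 27), (9, 2), (9, 29), (10, 2), (10, 29), (11, 4), (11, 9), (11, 22), (11, 27), (12, 4), (12, 9), (12, 22), (12, 27), (13, 2), (13, 29), (14, 2), (14, 29), (15, 4), (15, 9), (15, 22), (15, 27)]
Unfold 4 (reflect across h@8): 48 holes -> [(0, 4), (0, 9), (0, 22), (0, 27), (1, 2), (1, 29), (2, 2), (2, 29), (3, 4), (3, 9), (3, 22), (3, 27), (4, 4), (4, 9), (4, 22), (4, 27), (5, 2), (5, 29), (6, 2), (6, 29), (7, 4), (7, 9), (7, 22), (7, 27), (8, 4), (8, 9), (8, 22), (8, 27), (9, 2), (9, 29), (10, 2), (10, 29), (11, 4), (11, 9), (11, 22), (11, 27), (12, 4), (12, 9), (12, 22), (12, 27), (13, 2), (13, 29), (14, 2), (14, 29), (15, 4), (15, 9), (15, 22), (15, 27)]
Holes: [(0, 4), (0, 9), (0, 22), (0, 27), (1, 2), (1, 29), (2, 2), (2, 29), (3, 4), (3, 9), (3, 22), (3, 27), (4, 4), (4, 9), (4, 22), (4, 27), (5, 2), (5, 29), (6, 2), (6, 29), (7, 4), (7, 9), (7, 22), (7, 27), (8, 4), (8, 9), (8, 22), (8, 27), (9, 2), (9, 29), (10, 2), (10, 29), (11, 4), (11, 9), (11, 22), (11, 27), (12, 4), (12, 9), (12, 22), (12, 27), (13, 2), (13, 29), (14, 2), (14, 29), (15, 4), (15, 9), (15, 22), (15, 27)]

Answer: no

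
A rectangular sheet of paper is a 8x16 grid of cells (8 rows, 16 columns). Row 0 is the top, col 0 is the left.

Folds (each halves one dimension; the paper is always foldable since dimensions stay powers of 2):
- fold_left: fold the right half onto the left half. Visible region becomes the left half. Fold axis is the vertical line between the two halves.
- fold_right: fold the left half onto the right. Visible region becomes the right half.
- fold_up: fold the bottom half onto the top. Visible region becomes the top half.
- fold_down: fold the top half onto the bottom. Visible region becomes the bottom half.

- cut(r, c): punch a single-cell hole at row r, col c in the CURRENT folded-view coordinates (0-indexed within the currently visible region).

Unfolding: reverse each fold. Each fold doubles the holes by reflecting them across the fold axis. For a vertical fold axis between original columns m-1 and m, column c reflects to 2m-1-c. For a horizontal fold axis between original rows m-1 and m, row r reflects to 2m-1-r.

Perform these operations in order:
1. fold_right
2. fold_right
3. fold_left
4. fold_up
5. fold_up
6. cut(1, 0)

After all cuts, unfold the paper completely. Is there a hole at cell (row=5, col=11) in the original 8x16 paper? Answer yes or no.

Op 1 fold_right: fold axis v@8; visible region now rows[0,8) x cols[8,16) = 8x8
Op 2 fold_right: fold axis v@12; visible region now rows[0,8) x cols[12,16) = 8x4
Op 3 fold_left: fold axis v@14; visible region now rows[0,8) x cols[12,14) = 8x2
Op 4 fold_up: fold axis h@4; visible region now rows[0,4) x cols[12,14) = 4x2
Op 5 fold_up: fold axis h@2; visible region now rows[0,2) x cols[12,14) = 2x2
Op 6 cut(1, 0): punch at orig (1,12); cuts so far [(1, 12)]; region rows[0,2) x cols[12,14) = 2x2
Unfold 1 (reflect across h@2): 2 holes -> [(1, 12), (2, 12)]
Unfold 2 (reflect across h@4): 4 holes -> [(1, 12), (2, 12), (5, 12), (6, 12)]
Unfold 3 (reflect across v@14): 8 holes -> [(1, 12), (1, 15), (2, 12), (2, 15), (5, 12), (5, 15), (6, 12), (6, 15)]
Unfold 4 (reflect across v@12): 16 holes -> [(1, 8), (1, 11), (1, 12), (1, 15), (2, 8), (2, 11), (2, 12), (2, 15), (5, 8), (5, 11), (5, 12), (5, 15), (6, 8), (6, 11), (6, 12), (6, 15)]
Unfold 5 (reflect across v@8): 32 holes -> [(1, 0), (1, 3), (1, 4), (1, 7), (1, 8), (1, 11), (1, 12), (1, 15), (2, 0), (2, 3), (2, 4), (2, 7), (2, 8), (2, 11), (2, 12), (2, 15), (5, 0), (5, 3), (5, 4), (5, 7), (5, 8), (5, 11), (5, 12), (5, 15), (6, 0), (6, 3), (6, 4), (6, 7), (6, 8), (6, 11), (6, 12), (6, 15)]
Holes: [(1, 0), (1, 3), (1, 4), (1, 7), (1, 8), (1, 11), (1, 12), (1, 15), (2, 0), (2, 3), (2, 4), (2, 7), (2, 8), (2, 11), (2, 12), (2, 15), (5, 0), (5, 3), (5, 4), (5, 7), (5, 8), (5, 11), (5, 12), (5, 15), (6, 0), (6, 3), (6, 4), (6, 7), (6, 8), (6, 11), (6, 12), (6, 15)]

Answer: yes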